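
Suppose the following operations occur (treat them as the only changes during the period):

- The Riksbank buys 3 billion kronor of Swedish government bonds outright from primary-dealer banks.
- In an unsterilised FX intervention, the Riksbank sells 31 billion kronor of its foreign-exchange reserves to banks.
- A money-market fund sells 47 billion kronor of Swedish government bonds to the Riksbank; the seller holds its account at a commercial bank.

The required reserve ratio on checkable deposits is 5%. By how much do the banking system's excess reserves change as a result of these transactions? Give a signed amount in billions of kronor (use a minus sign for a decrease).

+16.65 billion

OMO purchase (from banks) 3 billion kronor: reserves +3B, deposits 0.
FX sale 31 billion kronor: reserves −31B, deposits 0.
Asset purchase (from non-banks) 47 billion kronor: reserves +47B, deposits +47B.
Totals: Δreserves = +19B, Δdeposits = +47B.
Δrequired reserves = 5% × +47B = +2.35B.
Δexcess reserves = Δreserves − Δrequired = +19B − (+2.35B) = +16.65 billion.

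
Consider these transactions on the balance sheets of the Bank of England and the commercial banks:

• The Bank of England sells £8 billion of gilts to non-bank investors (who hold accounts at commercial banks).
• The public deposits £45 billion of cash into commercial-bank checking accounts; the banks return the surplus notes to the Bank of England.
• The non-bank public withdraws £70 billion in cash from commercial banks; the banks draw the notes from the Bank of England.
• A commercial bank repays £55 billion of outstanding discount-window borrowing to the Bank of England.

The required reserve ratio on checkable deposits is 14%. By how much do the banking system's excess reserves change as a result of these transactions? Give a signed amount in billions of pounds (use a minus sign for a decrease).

Asset sale (to non-banks) £8 billion: reserves −£8B, deposits −£8B.
Currency deposit £45 billion: reserves +£45B, deposits +£45B.
Currency withdrawal £70 billion: reserves −£70B, deposits −£70B.
Discount-window repayment £55 billion: reserves −£55B, deposits 0.
Totals: Δreserves = −£88B, Δdeposits = −£33B.
Δrequired reserves = 14% × −£33B = −£4.62B.
Δexcess reserves = Δreserves − Δrequired = −£88B − (−£4.62B) = -£83.38 billion.

-£83.38 billion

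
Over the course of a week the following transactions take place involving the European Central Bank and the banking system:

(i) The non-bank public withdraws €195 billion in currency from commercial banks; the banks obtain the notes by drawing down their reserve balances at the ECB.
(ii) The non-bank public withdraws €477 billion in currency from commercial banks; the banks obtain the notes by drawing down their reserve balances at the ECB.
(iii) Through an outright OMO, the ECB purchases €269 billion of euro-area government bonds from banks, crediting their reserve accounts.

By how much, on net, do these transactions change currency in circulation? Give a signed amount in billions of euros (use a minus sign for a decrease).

ECB balance sheet:
  Assets:      Securities +€269B
  Liabilities: Bank reserves −€403B, Currency in circulation +€672B
Commercial banking system:
  Assets:      Reserves at CB −€403B, Securities −€269B
  Liabilities: Checkable deposits −€672B
So the change in currency in circulation is +€672 billion.

+€672 billion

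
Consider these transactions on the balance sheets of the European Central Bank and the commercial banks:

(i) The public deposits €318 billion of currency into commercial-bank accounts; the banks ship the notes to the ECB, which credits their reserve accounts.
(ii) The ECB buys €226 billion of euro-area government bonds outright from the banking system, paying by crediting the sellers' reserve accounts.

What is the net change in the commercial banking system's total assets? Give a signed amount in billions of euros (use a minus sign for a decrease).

Currency deposit €318 billion: bank balance sheets expand → +€318B.
OMO purchase (from banks) €226 billion: just an asset swap on bank balance sheets → 0.
Net: 318 + 0 = +€318 billion.

+€318 billion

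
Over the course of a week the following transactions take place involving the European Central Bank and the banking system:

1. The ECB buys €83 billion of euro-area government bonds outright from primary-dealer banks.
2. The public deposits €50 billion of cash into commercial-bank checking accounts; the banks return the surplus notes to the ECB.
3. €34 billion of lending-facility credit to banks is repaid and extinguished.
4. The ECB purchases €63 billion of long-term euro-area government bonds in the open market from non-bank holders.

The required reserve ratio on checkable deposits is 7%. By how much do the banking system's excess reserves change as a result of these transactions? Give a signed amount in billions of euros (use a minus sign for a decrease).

OMO purchase (from banks) €83 billion: reserves +€83B, deposits 0.
Currency deposit €50 billion: reserves +€50B, deposits +€50B.
Discount-window repayment €34 billion: reserves −€34B, deposits 0.
Asset purchase (from non-banks) €63 billion: reserves +€63B, deposits +€63B.
Totals: Δreserves = +€162B, Δdeposits = +€113B.
Δrequired reserves = 7% × +€113B = +€7.91B.
Δexcess reserves = Δreserves − Δrequired = +€162B − (+€7.91B) = +€154.09 billion.

+€154.09 billion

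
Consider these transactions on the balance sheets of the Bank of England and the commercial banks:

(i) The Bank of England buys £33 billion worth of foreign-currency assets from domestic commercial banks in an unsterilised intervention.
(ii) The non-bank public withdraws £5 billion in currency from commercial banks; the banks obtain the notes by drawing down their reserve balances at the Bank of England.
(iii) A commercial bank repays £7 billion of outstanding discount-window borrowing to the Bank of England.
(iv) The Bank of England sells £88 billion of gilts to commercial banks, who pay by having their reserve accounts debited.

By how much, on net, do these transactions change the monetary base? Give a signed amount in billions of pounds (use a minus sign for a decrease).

-£62 billion

FX purchase £33 billion: Bank of England balance sheet expands → +£33B.
Currency withdrawal £5 billion: just a shift between currency and reserves — both are base money → 0.
Discount-window repayment £7 billion: Bank of England balance sheet contracts → −£7B.
OMO sale (to banks) £88 billion: Bank of England balance sheet contracts → −£88B.
Net: 33 + 0 − 7 − 88 = -£62 billion.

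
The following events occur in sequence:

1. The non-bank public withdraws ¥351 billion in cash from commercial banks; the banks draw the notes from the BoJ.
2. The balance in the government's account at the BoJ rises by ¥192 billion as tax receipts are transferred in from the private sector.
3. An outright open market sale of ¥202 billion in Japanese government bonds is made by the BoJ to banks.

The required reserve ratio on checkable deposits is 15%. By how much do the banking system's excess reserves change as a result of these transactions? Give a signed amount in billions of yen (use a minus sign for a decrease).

-¥663.55 billion

Currency withdrawal ¥351 billion: reserves −¥351B, deposits −¥351B.
Government account inflow ¥192 billion: reserves −¥192B, deposits −¥192B.
OMO sale (to banks) ¥202 billion: reserves −¥202B, deposits 0.
Totals: Δreserves = −¥745B, Δdeposits = −¥543B.
Δrequired reserves = 15% × −¥543B = −¥81.45B.
Δexcess reserves = Δreserves − Δrequired = −¥745B − (−¥81.45B) = -¥663.55 billion.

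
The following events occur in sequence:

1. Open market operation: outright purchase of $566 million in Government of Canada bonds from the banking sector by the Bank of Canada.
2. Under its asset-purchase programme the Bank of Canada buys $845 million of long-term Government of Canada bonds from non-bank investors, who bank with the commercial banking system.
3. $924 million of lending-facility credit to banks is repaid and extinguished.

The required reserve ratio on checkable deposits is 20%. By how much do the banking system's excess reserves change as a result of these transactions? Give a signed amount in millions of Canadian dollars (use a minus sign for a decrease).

+$318 million

OMO purchase (from banks) $566 million: reserves +$566M, deposits 0.
Asset purchase (from non-banks) $845 million: reserves +$845M, deposits +$845M.
Discount-window repayment $924 million: reserves −$924M, deposits 0.
Totals: Δreserves = +$487M, Δdeposits = +$845M.
Δrequired reserves = 20% × +$845M = +$169M.
Δexcess reserves = Δreserves − Δrequired = +$487M − (+$169M) = +$318 million.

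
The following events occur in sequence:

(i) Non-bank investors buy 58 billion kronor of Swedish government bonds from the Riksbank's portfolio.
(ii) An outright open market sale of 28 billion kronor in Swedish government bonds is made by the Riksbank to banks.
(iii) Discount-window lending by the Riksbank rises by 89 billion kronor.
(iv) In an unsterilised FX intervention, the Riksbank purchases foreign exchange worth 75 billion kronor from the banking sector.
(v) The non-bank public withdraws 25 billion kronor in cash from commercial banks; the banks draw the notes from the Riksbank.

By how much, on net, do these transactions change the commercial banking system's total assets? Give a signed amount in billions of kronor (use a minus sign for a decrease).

+6 billion

Riksbank balance sheet:
  Assets:      Securities −86B, Loans to banks +89B, Foreign assets +75B
  Liabilities: Bank reserves +53B, Currency in circulation +25B
Commercial banking system:
  Assets:      Reserves at CB +53B, Securities +28B, Foreign assets −75B
  Liabilities: Checkable deposits −83B, Borrowings from CB +89B
Change in total bank assets = +6 billion.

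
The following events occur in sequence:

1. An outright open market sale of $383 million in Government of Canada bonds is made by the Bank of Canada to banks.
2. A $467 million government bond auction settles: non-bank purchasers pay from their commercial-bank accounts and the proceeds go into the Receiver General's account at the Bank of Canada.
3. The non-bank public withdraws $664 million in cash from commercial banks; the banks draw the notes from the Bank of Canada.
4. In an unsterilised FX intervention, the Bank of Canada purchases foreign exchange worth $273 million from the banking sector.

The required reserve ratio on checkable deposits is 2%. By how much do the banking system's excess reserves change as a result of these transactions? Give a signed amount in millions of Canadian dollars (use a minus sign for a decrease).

-$1218.38 million

OMO sale (to banks) $383 million: reserves −$383M, deposits 0.
Government account inflow $467 million: reserves −$467M, deposits −$467M.
Currency withdrawal $664 million: reserves −$664M, deposits −$664M.
FX purchase $273 million: reserves +$273M, deposits 0.
Totals: Δreserves = −$1241M, Δdeposits = −$1131M.
Δrequired reserves = 2% × −$1131M = −$22.62M.
Δexcess reserves = Δreserves − Δrequired = −$1241M − (−$22.62M) = -$1218.38 million.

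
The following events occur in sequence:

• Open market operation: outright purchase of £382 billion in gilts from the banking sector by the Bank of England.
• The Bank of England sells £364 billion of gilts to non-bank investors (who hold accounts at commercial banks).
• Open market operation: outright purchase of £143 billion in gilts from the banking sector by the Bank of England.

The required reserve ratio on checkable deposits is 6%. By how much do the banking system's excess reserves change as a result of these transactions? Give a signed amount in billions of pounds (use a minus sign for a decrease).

OMO purchase (from banks) £382 billion: reserves +£382B, deposits 0.
Asset sale (to non-banks) £364 billion: reserves −£364B, deposits −£364B.
OMO purchase (from banks) £143 billion: reserves +£143B, deposits 0.
Totals: Δreserves = +£161B, Δdeposits = −£364B.
Δrequired reserves = 6% × −£364B = −£21.84B.
Δexcess reserves = Δreserves − Δrequired = +£161B − (−£21.84B) = +£182.84 billion.

+£182.84 billion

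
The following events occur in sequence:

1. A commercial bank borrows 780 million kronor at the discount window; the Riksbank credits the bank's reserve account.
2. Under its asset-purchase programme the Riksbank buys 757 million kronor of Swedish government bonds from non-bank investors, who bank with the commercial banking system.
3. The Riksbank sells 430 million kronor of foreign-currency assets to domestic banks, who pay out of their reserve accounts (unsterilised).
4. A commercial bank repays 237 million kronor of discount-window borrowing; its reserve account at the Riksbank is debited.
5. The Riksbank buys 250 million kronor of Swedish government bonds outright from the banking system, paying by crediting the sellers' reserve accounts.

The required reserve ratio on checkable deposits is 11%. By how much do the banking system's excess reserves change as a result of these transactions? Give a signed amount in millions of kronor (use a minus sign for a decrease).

Discount-window loan 780 million kronor: reserves +780M, deposits 0.
Asset purchase (from non-banks) 757 million kronor: reserves +757M, deposits +757M.
FX sale 430 million kronor: reserves −430M, deposits 0.
Discount-window repayment 237 million kronor: reserves −237M, deposits 0.
OMO purchase (from banks) 250 million kronor: reserves +250M, deposits 0.
Totals: Δreserves = +1120M, Δdeposits = +757M.
Δrequired reserves = 11% × +757M = +83.27M.
Δexcess reserves = Δreserves − Δrequired = +1120M − (+83.27M) = +1036.73 million.

+1036.73 million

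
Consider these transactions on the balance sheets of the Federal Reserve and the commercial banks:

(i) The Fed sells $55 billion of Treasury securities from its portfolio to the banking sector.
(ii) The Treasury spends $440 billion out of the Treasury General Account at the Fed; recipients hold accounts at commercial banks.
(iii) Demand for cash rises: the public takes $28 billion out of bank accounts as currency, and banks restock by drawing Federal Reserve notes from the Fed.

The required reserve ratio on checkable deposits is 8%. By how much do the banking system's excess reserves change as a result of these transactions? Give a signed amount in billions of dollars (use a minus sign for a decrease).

OMO sale (to banks) $55 billion: reserves −$55B, deposits 0.
Government spending $440 billion: reserves +$440B, deposits +$440B.
Currency withdrawal $28 billion: reserves −$28B, deposits −$28B.
Totals: Δreserves = +$357B, Δdeposits = +$412B.
Δrequired reserves = 8% × +$412B = +$32.96B.
Δexcess reserves = Δreserves − Δrequired = +$357B − (+$32.96B) = +$324.04 billion.

+$324.04 billion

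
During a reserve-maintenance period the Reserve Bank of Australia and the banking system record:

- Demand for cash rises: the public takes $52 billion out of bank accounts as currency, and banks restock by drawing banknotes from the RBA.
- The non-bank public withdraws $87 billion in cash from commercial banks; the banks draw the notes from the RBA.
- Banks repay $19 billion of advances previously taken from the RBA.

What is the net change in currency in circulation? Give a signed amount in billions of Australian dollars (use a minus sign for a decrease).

+$139 billion

Currency withdrawal $52 billion: notes leave the central bank → +$52B.
Currency withdrawal $87 billion: notes leave the central bank → +$87B.
Discount-window repayment $19 billion: no currency enters or leaves circulation → 0.
Net: 52 + 87 + 0 = +$139 billion.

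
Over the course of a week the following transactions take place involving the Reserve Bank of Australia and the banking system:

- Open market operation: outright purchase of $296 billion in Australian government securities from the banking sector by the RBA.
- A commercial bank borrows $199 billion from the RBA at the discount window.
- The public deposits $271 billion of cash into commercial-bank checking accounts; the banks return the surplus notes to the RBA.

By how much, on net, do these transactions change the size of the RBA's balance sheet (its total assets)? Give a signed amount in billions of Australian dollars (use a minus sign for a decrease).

RBA balance sheet:
  Assets:      Securities +$296B, Loans to banks +$199B
  Liabilities: Bank reserves +$766B, Currency in circulation −$271B
Commercial banking system:
  Assets:      Reserves at CB +$766B, Securities −$296B
  Liabilities: Checkable deposits +$271B, Borrowings from CB +$199B
Change in total RBA assets = +$495 billion.

+$495 billion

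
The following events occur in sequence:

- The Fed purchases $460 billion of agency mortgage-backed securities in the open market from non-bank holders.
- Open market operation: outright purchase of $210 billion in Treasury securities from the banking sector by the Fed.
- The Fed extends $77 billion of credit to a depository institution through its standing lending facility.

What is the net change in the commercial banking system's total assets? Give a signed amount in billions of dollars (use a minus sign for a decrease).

+$537 billion

Fed balance sheet:
  Assets:      Securities +$670B, Loans to banks +$77B
  Liabilities: Bank reserves +$747B
Commercial banking system:
  Assets:      Reserves at CB +$747B, Securities −$210B
  Liabilities: Checkable deposits +$460B, Borrowings from CB +$77B
Change in total bank assets = +$537 billion.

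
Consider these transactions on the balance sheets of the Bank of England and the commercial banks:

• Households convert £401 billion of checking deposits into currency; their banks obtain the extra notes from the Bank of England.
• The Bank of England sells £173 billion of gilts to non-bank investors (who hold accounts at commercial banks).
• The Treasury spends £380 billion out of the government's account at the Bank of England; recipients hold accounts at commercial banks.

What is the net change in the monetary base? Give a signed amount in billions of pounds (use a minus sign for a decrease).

+£207 billion

Bank of England balance sheet:
  Assets:      Securities −£173B
  Liabilities: Bank reserves −£194B, Currency in circulation +£401B, Government deposits −£380B
Commercial banking system:
  Assets:      Reserves at CB −£194B
  Liabilities: Checkable deposits −£194B
Monetary base = currency + reserves: +£401B + (−£194B) = +£207 billion.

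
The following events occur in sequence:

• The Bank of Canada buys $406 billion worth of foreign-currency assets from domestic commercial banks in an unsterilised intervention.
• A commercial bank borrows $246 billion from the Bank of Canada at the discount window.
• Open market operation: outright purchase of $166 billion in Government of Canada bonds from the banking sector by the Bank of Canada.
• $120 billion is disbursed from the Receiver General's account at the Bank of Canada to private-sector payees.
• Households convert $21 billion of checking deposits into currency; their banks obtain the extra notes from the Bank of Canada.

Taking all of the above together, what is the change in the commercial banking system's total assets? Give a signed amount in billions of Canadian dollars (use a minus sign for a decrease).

+$345 billion

Bank of Canada balance sheet:
  Assets:      Securities +$166B, Loans to banks +$246B, Foreign assets +$406B
  Liabilities: Bank reserves +$917B, Currency in circulation +$21B, Government deposits −$120B
Commercial banking system:
  Assets:      Reserves at CB +$917B, Securities −$166B, Foreign assets −$406B
  Liabilities: Checkable deposits +$99B, Borrowings from CB +$246B
Change in total bank assets = +$345 billion.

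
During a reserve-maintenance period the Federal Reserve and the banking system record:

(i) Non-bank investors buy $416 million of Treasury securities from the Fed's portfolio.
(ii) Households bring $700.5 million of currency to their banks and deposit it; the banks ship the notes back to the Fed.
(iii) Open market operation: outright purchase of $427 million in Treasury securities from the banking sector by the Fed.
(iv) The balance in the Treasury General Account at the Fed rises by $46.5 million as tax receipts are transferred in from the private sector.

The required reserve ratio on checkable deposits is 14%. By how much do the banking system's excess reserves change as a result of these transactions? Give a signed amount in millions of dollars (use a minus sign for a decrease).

Asset sale (to non-banks) $416 million: reserves −$416M, deposits −$416M.
Currency deposit $700.5 million: reserves +$700.5M, deposits +$700.5M.
OMO purchase (from banks) $427 million: reserves +$427M, deposits 0.
Government account inflow $46.5 million: reserves −$46.5M, deposits −$46.5M.
Totals: Δreserves = +$665M, Δdeposits = +$238M.
Δrequired reserves = 14% × +$238M = +$33.32M.
Δexcess reserves = Δreserves − Δrequired = +$665M − (+$33.32M) = +$631.68 million.

+$631.68 million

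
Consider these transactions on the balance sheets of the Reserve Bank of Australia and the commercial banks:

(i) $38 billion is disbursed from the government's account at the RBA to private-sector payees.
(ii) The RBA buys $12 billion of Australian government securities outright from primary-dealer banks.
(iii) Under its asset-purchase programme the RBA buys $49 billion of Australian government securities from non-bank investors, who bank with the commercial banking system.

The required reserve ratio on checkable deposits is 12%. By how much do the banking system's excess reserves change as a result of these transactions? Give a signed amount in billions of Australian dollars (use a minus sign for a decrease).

+$88.56 billion

Government spending $38 billion: reserves +$38B, deposits +$38B.
OMO purchase (from banks) $12 billion: reserves +$12B, deposits 0.
Asset purchase (from non-banks) $49 billion: reserves +$49B, deposits +$49B.
Totals: Δreserves = +$99B, Δdeposits = +$87B.
Δrequired reserves = 12% × +$87B = +$10.44B.
Δexcess reserves = Δreserves − Δrequired = +$99B − (+$10.44B) = +$88.56 billion.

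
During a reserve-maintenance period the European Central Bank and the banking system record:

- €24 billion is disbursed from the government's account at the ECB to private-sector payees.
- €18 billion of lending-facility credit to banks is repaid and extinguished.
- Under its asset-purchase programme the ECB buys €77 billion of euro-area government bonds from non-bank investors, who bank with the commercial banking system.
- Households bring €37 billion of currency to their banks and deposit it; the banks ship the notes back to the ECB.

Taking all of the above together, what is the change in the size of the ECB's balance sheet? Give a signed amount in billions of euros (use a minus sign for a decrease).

+€59 billion

ECB balance sheet:
  Assets:      Securities +€77B, Loans to banks −€18B
  Liabilities: Bank reserves +€120B, Currency in circulation −€37B, Government deposits −€24B
Commercial banking system:
  Assets:      Reserves at CB +€120B
  Liabilities: Checkable deposits +€138B, Borrowings from CB −€18B
Change in total ECB assets = +€59 billion.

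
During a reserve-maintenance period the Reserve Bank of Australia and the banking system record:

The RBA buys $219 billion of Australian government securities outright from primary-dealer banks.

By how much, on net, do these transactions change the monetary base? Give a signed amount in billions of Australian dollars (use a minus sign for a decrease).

RBA balance sheet:
  Assets:      Securities +$219B
  Liabilities: Bank reserves +$219B
Monetary base = currency + reserves: 0 + (+$219B) = +$219 billion.

+$219 billion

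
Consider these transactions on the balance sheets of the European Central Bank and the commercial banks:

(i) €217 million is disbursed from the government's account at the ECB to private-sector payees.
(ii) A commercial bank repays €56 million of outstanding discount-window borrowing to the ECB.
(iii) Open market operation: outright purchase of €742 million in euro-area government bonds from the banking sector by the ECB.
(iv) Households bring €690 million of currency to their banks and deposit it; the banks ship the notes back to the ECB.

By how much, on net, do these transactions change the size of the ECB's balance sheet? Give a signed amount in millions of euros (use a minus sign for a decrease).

+€686 million

ECB balance sheet:
  Assets:      Securities +€742M, Loans to banks −€56M
  Liabilities: Bank reserves +€1593M, Currency in circulation −€690M, Government deposits −€217M
Change in total ECB assets = +€686 million.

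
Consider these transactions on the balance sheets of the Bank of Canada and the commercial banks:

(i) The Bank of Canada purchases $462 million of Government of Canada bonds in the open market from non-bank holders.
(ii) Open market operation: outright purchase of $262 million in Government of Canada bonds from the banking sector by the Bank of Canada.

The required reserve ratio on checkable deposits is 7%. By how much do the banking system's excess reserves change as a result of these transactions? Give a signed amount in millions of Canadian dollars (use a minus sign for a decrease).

+$691.66 million

Asset purchase (from non-banks) $462 million: reserves +$462M, deposits +$462M.
OMO purchase (from banks) $262 million: reserves +$262M, deposits 0.
Totals: Δreserves = +$724M, Δdeposits = +$462M.
Δrequired reserves = 7% × +$462M = +$32.34M.
Δexcess reserves = Δreserves − Δrequired = +$724M − (+$32.34M) = +$691.66 million.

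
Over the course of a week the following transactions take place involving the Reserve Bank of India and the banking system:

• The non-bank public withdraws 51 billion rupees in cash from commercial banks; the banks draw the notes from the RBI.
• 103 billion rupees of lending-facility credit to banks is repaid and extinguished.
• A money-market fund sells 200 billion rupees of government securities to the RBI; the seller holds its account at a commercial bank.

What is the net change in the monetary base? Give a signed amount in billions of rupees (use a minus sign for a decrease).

RBI balance sheet:
  Assets:      Securities +200B, Loans to banks −103B
  Liabilities: Bank reserves +46B, Currency in circulation +51B
Monetary base = currency + reserves: +51B + (+46B) = +97 billion.

+97 billion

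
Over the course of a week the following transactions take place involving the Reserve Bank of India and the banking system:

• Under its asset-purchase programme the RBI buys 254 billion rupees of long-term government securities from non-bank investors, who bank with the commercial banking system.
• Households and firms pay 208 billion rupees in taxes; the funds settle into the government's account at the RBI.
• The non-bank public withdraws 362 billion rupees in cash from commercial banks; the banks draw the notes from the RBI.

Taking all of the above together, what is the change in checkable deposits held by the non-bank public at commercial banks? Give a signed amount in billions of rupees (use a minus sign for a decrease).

-316 billion

Asset purchase (from non-banks) 254 billion rupees: non-bank counterparties' bank balances rise → +254B.
Government account inflow 208 billion rupees: non-bank counterparties' bank balances fall → −208B.
Currency withdrawal 362 billion rupees: non-bank counterparties' bank balances fall → −362B.
Net: 254 − 208 − 362 = -316 billion.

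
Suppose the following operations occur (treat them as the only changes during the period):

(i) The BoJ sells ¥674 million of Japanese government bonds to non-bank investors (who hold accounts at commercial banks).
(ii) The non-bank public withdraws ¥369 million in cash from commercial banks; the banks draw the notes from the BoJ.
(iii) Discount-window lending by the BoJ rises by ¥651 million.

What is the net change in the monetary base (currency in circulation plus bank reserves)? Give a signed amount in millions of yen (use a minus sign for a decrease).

BoJ balance sheet:
  Assets:      Securities −¥674M, Loans to banks +¥651M
  Liabilities: Bank reserves −¥392M, Currency in circulation +¥369M
Monetary base = currency + reserves: +¥369M + (−¥392M) = -¥23 million.

-¥23 million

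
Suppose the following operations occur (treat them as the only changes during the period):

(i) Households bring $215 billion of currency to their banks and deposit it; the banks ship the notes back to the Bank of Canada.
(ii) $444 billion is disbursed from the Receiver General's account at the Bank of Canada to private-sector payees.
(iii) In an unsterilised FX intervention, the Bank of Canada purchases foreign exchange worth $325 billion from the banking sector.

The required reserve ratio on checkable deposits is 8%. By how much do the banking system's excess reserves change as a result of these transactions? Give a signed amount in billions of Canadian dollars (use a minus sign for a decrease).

Currency deposit $215 billion: reserves +$215B, deposits +$215B.
Government spending $444 billion: reserves +$444B, deposits +$444B.
FX purchase $325 billion: reserves +$325B, deposits 0.
Totals: Δreserves = +$984B, Δdeposits = +$659B.
Δrequired reserves = 8% × +$659B = +$52.72B.
Δexcess reserves = Δreserves − Δrequired = +$984B − (+$52.72B) = +$931.28 billion.

+$931.28 billion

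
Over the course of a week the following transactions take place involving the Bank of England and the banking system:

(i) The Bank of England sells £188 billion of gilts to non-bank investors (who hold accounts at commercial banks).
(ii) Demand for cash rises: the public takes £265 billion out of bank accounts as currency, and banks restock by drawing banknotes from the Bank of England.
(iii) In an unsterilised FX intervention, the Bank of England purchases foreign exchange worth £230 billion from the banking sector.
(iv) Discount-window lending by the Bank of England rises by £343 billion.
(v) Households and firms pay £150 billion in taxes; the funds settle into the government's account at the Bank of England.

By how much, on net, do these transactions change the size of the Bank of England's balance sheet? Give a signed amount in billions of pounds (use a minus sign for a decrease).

+£385 billion

Asset sale (to non-banks) £188 billion: a Bank of England asset is shed → −£188B.
Currency withdrawal £265 billion: only the composition of liabilities changes → 0.
FX purchase £230 billion: a Bank of England asset is acquired → +£230B.
Discount-window loan £343 billion: a Bank of England asset is acquired → +£343B.
Government account inflow £150 billion: only the composition of liabilities changes → 0.
Net: −188 + 0 + 230 + 343 + 0 = +£385 billion.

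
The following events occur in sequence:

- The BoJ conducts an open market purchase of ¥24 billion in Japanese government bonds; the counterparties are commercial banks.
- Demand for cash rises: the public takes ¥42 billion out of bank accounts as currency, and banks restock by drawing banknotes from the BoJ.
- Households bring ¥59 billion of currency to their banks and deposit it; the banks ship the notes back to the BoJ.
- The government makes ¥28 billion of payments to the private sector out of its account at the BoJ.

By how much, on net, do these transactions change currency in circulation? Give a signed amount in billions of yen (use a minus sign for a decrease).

OMO purchase (from banks) ¥24 billion: no currency enters or leaves circulation → 0.
Currency withdrawal ¥42 billion: notes leave the central bank → +¥42B.
Currency deposit ¥59 billion: notes return to the central bank → −¥59B.
Government spending ¥28 billion: no currency enters or leaves circulation → 0.
Net: 0 + 42 − 59 + 0 = -¥17 billion.

-¥17 billion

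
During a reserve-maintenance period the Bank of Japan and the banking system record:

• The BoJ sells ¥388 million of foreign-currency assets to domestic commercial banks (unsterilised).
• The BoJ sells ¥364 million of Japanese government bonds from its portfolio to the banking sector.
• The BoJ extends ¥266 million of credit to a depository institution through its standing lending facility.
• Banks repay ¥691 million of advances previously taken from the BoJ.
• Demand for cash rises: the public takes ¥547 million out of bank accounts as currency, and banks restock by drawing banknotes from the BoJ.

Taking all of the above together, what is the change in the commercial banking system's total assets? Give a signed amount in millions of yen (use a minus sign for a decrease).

BoJ balance sheet:
  Assets:      Securities −¥364M, Loans to banks −¥425M, Foreign assets −¥388M
  Liabilities: Bank reserves −¥1724M, Currency in circulation +¥547M
Commercial banking system:
  Assets:      Reserves at CB −¥1724M, Securities +¥364M, Foreign assets +¥388M
  Liabilities: Checkable deposits −¥547M, Borrowings from CB −¥425M
Change in total bank assets = -¥972 million.

-¥972 million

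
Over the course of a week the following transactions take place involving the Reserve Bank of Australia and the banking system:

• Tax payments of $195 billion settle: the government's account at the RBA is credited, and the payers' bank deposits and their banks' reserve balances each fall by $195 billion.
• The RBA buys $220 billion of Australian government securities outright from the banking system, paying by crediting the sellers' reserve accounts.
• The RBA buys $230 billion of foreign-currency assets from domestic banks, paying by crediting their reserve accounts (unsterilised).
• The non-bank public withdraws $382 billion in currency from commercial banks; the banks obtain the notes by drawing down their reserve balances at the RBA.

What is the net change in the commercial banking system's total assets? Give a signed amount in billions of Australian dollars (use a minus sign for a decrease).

-$577 billion

Government account inflow $195 billion: bank balance sheets shrink → −$195B.
OMO purchase (from banks) $220 billion: just an asset swap on bank balance sheets → 0.
FX purchase $230 billion: just an asset swap on bank balance sheets → 0.
Currency withdrawal $382 billion: bank balance sheets shrink → −$382B.
Net: −195 + 0 + 0 − 382 = -$577 billion.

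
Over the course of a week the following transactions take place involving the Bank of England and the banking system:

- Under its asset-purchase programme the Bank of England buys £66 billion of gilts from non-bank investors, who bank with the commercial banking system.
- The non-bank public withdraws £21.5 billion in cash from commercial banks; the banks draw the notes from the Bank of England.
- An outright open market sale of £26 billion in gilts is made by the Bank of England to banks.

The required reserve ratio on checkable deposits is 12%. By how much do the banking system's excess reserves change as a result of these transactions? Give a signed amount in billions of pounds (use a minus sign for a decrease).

Asset purchase (from non-banks) £66 billion: reserves +£66B, deposits +£66B.
Currency withdrawal £21.5 billion: reserves −£21.5B, deposits −£21.5B.
OMO sale (to banks) £26 billion: reserves −£26B, deposits 0.
Totals: Δreserves = +£18.5B, Δdeposits = +£44.5B.
Δrequired reserves = 12% × +£44.5B = +£5.34B.
Δexcess reserves = Δreserves − Δrequired = +£18.5B − (+£5.34B) = +£13.16 billion.

+£13.16 billion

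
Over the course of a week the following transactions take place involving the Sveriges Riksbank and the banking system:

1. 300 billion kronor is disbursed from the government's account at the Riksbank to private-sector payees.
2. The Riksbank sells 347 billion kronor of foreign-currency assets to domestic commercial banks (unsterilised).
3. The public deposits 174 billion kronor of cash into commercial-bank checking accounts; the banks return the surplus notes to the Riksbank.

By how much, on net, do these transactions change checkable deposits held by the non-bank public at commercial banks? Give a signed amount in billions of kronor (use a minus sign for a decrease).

+474 billion

Riksbank balance sheet:
  Assets:      Foreign assets −347B
  Liabilities: Bank reserves +127B, Currency in circulation −174B, Government deposits −300B
Commercial banking system:
  Assets:      Reserves at CB +127B, Foreign assets +347B
  Liabilities: Checkable deposits +474B
So the change in checkable deposits held by the non-bank public at commercial banks is +474 billion.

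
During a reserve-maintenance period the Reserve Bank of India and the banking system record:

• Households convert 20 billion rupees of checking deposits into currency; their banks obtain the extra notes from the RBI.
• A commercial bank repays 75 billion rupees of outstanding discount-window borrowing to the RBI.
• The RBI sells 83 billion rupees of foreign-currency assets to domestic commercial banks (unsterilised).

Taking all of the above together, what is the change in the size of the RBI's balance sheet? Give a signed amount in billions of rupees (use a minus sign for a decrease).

RBI balance sheet:
  Assets:      Loans to banks −75B, Foreign assets −83B
  Liabilities: Bank reserves −178B, Currency in circulation +20B
Commercial banking system:
  Assets:      Reserves at CB −178B, Foreign assets +83B
  Liabilities: Checkable deposits −20B, Borrowings from CB −75B
Change in total RBI assets = -158 billion.

-158 billion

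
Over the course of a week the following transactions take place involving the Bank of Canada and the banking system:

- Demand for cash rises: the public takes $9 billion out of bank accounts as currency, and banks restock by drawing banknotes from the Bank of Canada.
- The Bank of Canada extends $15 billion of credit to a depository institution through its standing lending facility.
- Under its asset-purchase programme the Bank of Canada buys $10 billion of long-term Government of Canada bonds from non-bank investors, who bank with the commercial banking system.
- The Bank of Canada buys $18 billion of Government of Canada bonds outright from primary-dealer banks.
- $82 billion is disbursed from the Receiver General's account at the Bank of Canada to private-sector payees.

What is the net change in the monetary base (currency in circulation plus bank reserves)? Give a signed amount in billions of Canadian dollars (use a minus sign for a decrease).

Currency withdrawal $9 billion: just a shift between currency and reserves — both are base money → 0.
Discount-window loan $15 billion: Bank of Canada balance sheet expands → +$15B.
Asset purchase (from non-banks) $10 billion: Bank of Canada balance sheet expands → +$10B.
OMO purchase (from banks) $18 billion: Bank of Canada balance sheet expands → +$18B.
Government spending $82 billion: a non-base liability converts back to reserves → +$82B.
Net: 0 + 15 + 10 + 18 + 82 = +$125 billion.

+$125 billion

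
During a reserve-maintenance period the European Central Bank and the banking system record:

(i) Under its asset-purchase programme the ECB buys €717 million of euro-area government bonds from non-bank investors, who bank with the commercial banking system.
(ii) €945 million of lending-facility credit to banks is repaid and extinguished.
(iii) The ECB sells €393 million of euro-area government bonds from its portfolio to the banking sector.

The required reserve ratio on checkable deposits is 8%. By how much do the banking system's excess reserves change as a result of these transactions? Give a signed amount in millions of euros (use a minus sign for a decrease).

Asset purchase (from non-banks) €717 million: reserves +€717M, deposits +€717M.
Discount-window repayment €945 million: reserves −€945M, deposits 0.
OMO sale (to banks) €393 million: reserves −€393M, deposits 0.
Totals: Δreserves = −€621M, Δdeposits = +€717M.
Δrequired reserves = 8% × +€717M = +€57.36M.
Δexcess reserves = Δreserves − Δrequired = −€621M − (+€57.36M) = -€678.36 million.

-€678.36 million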